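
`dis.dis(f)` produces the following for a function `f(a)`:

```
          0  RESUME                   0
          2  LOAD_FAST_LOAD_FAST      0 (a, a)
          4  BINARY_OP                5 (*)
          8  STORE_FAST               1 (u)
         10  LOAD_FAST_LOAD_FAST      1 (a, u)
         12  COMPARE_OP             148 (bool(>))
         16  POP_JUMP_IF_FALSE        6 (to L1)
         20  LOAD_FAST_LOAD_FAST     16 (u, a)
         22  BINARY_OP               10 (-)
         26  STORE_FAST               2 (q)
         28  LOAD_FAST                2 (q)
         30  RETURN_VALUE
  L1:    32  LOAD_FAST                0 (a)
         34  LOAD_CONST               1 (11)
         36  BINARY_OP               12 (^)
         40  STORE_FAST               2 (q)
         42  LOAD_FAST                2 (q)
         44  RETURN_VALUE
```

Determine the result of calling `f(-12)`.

-1

LOAD_FAST_LOAD_FAST a,a → push -12,-12. Stack: [-12, -12]
BINARY_OP * → -12 * -12 = 144. Stack: [144]
STORE_FAST u → u=144. Stack: []
LOAD_FAST_LOAD_FAST a,u → push -12,144. Stack: [-12, 144]
COMPARE_OP bool(>) → -12 vs 144 = False. Stack: [False]
POP_JUMP_IF_FALSE → pop False; jump. Stack: []
LOAD_FAST a → push -12. Stack: [-12]
LOAD_CONST → push 11. Stack: [-12, 11]
BINARY_OP ^ → -12 ^ 11 = -1. Stack: [-1]
STORE_FAST q → q=-1. Stack: []
LOAD_FAST q → push -1. Stack: [-1]
RETURN_VALUE → return -1.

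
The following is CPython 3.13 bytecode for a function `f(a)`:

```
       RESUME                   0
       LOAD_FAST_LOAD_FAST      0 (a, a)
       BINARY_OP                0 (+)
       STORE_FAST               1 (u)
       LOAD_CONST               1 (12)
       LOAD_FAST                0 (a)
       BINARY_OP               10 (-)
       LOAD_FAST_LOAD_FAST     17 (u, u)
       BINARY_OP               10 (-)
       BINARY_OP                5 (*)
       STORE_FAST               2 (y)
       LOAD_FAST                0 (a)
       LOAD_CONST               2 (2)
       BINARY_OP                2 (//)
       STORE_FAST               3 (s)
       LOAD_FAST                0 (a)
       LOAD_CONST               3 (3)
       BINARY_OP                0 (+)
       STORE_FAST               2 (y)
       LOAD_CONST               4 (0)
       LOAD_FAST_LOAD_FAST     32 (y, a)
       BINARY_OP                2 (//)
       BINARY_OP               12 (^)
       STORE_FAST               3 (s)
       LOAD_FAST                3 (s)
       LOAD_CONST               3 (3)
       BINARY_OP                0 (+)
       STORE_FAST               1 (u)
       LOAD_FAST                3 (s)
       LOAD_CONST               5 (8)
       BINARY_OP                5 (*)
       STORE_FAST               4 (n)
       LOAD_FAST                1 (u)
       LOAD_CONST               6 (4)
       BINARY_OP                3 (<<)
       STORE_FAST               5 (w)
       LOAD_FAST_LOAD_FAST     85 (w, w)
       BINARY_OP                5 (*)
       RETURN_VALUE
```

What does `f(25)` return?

LOAD_FAST_LOAD_FAST a,a → push 25,25. Stack: [25, 25]
BINARY_OP + → 25 + 25 = 50. Stack: [50]
STORE_FAST u → u=50. Stack: []
LOAD_CONST → push 12. Stack: [12]
LOAD_FAST a → push 25. Stack: [12, 25]
BINARY_OP - → 12 - 25 = -13. Stack: [-13]
LOAD_FAST_LOAD_FAST u,u → push 50,50. Stack: [-13, 50, 50]
BINARY_OP - → 50 - 50 = 0. Stack: [-13, 0]
BINARY_OP * → -13 * 0 = 0. Stack: [0]
STORE_FAST y → y=0. Stack: []
LOAD_FAST a → push 25. Stack: [25]
LOAD_CONST → push 2. Stack: [25, 2]
BINARY_OP // → 25 // 2 = 12. Stack: [12]
STORE_FAST s → s=12. Stack: []
LOAD_FAST a → push 25. Stack: [25]
LOAD_CONST → push 3. Stack: [25, 3]
BINARY_OP + → 25 + 3 = 28. Stack: [28]
STORE_FAST y → y=28. Stack: []
LOAD_CONST → push 0. Stack: [0]
LOAD_FAST_LOAD_FAST y,a → push 28,25. Stack: [0, 28, 25]
BINARY_OP // → 28 // 25 = 1. Stack: [0, 1]
BINARY_OP ^ → 0 ^ 1 = 1. Stack: [1]
STORE_FAST s → s=1. Stack: []
LOAD_FAST s → push 1. Stack: [1]
LOAD_CONST → push 3. Stack: [1, 3]
BINARY_OP + → 1 + 3 = 4. Stack: [4]
STORE_FAST u → u=4. Stack: []
LOAD_FAST s → push 1. Stack: [1]
LOAD_CONST → push 8. Stack: [1, 8]
BINARY_OP * → 1 * 8 = 8. Stack: [8]
STORE_FAST n → n=8. Stack: []
LOAD_FAST u → push 4. Stack: [4]
LOAD_CONST → push 4. Stack: [4, 4]
BINARY_OP << → 4 << 4 = 64. Stack: [64]
STORE_FAST w → w=64. Stack: []
LOAD_FAST_LOAD_FAST w,w → push 64,64. Stack: [64, 64]
BINARY_OP * → 64 * 64 = 4096. Stack: [4096]
RETURN_VALUE → return 4096.

4096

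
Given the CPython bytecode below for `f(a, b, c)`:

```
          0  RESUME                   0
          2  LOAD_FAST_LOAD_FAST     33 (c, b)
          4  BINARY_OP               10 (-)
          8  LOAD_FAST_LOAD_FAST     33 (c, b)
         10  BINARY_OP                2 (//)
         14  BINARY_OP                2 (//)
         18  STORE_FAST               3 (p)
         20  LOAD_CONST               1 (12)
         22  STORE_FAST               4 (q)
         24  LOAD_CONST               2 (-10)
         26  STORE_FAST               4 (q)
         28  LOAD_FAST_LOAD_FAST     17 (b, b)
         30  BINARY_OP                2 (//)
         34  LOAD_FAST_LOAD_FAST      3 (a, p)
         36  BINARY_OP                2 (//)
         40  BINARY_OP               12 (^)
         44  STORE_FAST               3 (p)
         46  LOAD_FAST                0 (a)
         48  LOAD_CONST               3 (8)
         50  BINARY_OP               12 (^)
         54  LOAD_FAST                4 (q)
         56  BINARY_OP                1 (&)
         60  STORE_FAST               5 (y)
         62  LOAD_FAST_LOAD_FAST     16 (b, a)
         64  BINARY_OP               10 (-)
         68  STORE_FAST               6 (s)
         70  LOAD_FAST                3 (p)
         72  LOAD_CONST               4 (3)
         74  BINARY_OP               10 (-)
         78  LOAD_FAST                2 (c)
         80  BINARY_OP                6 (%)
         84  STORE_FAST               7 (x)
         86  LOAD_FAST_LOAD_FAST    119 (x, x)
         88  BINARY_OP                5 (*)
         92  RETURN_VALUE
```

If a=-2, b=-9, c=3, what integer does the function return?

1

LOAD_FAST_LOAD_FAST c,b → push 3,-9. Stack: [3, -9]
BINARY_OP - → 3 - -9 = 12. Stack: [12]
LOAD_FAST_LOAD_FAST c,b → push 3,-9. Stack: [12, 3, -9]
BINARY_OP // → 3 // -9 = -1. Stack: [12, -1]
BINARY_OP // → 12 // -1 = -12. Stack: [-12]
STORE_FAST p → p=-12. Stack: []
LOAD_CONST → push 12. Stack: [12]
STORE_FAST q → q=12. Stack: []
LOAD_CONST → push -10. Stack: [-10]
STORE_FAST q → q=-10. Stack: []
LOAD_FAST_LOAD_FAST b,b → push -9,-9. Stack: [-9, -9]
BINARY_OP // → -9 // -9 = 1. Stack: [1]
LOAD_FAST_LOAD_FAST a,p → push -2,-12. Stack: [1, -2, -12]
BINARY_OP // → -2 // -12 = 0. Stack: [1, 0]
BINARY_OP ^ → 1 ^ 0 = 1. Stack: [1]
STORE_FAST p → p=1. Stack: []
LOAD_FAST a → push -2. Stack: [-2]
LOAD_CONST → push 8. Stack: [-2, 8]
BINARY_OP ^ → -2 ^ 8 = -10. Stack: [-10]
LOAD_FAST q → push -10. Stack: [-10, -10]
BINARY_OP & → -10 & -10 = -10. Stack: [-10]
STORE_FAST y → y=-10. Stack: []
LOAD_FAST_LOAD_FAST b,a → push -9,-2. Stack: [-9, -2]
BINARY_OP - → -9 - -2 = -7. Stack: [-7]
STORE_FAST s → s=-7. Stack: []
LOAD_FAST p → push 1. Stack: [1]
LOAD_CONST → push 3. Stack: [1, 3]
BINARY_OP - → 1 - 3 = -2. Stack: [-2]
LOAD_FAST c → push 3. Stack: [-2, 3]
BINARY_OP % → -2 % 3 = 1. Stack: [1]
STORE_FAST x → x=1. Stack: []
LOAD_FAST_LOAD_FAST x,x → push 1,1. Stack: [1, 1]
BINARY_OP * → 1 * 1 = 1. Stack: [1]
RETURN_VALUE → return 1.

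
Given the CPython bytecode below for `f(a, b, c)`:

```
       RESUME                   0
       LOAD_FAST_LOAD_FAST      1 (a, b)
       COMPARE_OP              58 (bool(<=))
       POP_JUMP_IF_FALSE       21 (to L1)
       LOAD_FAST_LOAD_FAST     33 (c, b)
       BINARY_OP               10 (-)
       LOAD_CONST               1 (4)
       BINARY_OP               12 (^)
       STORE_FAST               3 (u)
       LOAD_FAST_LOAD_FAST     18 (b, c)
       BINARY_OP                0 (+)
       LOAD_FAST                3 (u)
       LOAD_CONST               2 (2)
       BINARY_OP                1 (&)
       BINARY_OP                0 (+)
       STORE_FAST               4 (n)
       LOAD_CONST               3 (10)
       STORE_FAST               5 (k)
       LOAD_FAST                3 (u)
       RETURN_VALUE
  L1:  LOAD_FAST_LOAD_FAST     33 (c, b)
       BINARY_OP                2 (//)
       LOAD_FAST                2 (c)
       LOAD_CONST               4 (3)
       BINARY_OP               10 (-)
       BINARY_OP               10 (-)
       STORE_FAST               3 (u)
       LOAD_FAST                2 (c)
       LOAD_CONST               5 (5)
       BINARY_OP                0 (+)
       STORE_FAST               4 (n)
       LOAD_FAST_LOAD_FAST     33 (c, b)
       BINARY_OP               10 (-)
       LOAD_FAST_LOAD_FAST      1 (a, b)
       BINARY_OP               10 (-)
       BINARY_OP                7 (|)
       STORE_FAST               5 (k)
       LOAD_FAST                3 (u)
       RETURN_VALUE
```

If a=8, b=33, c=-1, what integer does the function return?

LOAD_FAST_LOAD_FAST a,b → push 8,33. Stack: [8, 33]
COMPARE_OP bool(<=) → 8 vs 33 = True. Stack: [True]
POP_JUMP_IF_FALSE → pop True; no jump. Stack: []
LOAD_FAST_LOAD_FAST c,b → push -1,33. Stack: [-1, 33]
BINARY_OP - → -1 - 33 = -34. Stack: [-34]
LOAD_CONST → push 4. Stack: [-34, 4]
BINARY_OP ^ → -34 ^ 4 = -38. Stack: [-38]
STORE_FAST u → u=-38. Stack: []
LOAD_FAST_LOAD_FAST b,c → push 33,-1. Stack: [33, -1]
BINARY_OP + → 33 + -1 = 32. Stack: [32]
LOAD_FAST u → push -38. Stack: [32, -38]
LOAD_CONST → push 2. Stack: [32, -38, 2]
BINARY_OP & → -38 & 2 = 2. Stack: [32, 2]
BINARY_OP + → 32 + 2 = 34. Stack: [34]
STORE_FAST n → n=34. Stack: []
LOAD_CONST → push 10. Stack: [10]
STORE_FAST k → k=10. Stack: []
LOAD_FAST u → push -38. Stack: [-38]
RETURN_VALUE → return -38.

-38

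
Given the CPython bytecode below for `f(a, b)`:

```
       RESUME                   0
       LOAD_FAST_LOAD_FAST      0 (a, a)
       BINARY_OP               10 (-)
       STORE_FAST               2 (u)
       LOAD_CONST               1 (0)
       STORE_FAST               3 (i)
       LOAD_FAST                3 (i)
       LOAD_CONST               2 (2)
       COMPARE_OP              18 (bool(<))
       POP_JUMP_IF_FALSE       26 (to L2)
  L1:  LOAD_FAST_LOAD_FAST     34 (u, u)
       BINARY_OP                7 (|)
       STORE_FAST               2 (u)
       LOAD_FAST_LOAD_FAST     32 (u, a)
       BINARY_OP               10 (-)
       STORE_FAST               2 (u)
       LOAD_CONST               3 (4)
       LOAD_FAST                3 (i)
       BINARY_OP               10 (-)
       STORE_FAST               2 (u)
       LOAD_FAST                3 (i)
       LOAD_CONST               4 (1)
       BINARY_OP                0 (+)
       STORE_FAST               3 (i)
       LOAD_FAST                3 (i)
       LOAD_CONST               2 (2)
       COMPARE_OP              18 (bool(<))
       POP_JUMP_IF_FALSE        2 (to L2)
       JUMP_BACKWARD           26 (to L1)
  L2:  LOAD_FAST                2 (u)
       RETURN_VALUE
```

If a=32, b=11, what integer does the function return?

3

LOAD_FAST_LOAD_FAST a,a → push 32,32. Stack: [32, 32]
BINARY_OP - → 32 - 32 = 0. Stack: [0]
STORE_FAST u → u=0. Stack: []
LOAD_CONST → push 0. Stack: [0]
STORE_FAST i → i=0. Stack: []
LOAD_FAST i → push 0. Stack: [0]
LOAD_CONST → push 2. Stack: [0, 2]
COMPARE_OP bool(<) → 0 vs 2 = True. Stack: [True]
POP_JUMP_IF_FALSE → pop True; no jump. Stack: []
LOAD_FAST_LOAD_FAST u,u → push 0,0. Stack: [0, 0]
BINARY_OP | → 0 | 0 = 0. Stack: [0]
STORE_FAST u → u=0. Stack: []
LOAD_FAST_LOAD_FAST u,a → push 0,32. Stack: [0, 32]
BINARY_OP - → 0 - 32 = -32. Stack: [-32]
STORE_FAST u → u=-32. Stack: []
LOAD_CONST → push 4. Stack: [4]
LOAD_FAST i → push 0. Stack: [4, 0]
BINARY_OP - → 4 - 0 = 4. Stack: [4]
STORE_FAST u → u=4. Stack: []
LOAD_FAST i → push 0. Stack: [0]
LOAD_CONST → push 1. Stack: [0, 1]
BINARY_OP + → 0 + 1 = 1. Stack: [1]
STORE_FAST i → i=1. Stack: []
LOAD_FAST i → push 1. Stack: [1]
LOAD_CONST → push 2. Stack: [1, 2]
COMPARE_OP bool(<) → 1 vs 2 = True. Stack: [True]
POP_JUMP_IF_FALSE → pop True; no jump. Stack: []
LOAD_FAST_LOAD_FAST u,u → push 4,4. Stack: [4, 4]
BINARY_OP | → 4 | 4 = 4. Stack: [4]
STORE_FAST u → u=4. Stack: []
LOAD_FAST_LOAD_FAST u,a → push 4,32. Stack: [4, 32]
BINARY_OP - → 4 - 32 = -28. Stack: [-28]
STORE_FAST u → u=-28. Stack: []
LOAD_CONST → push 4. Stack: [4]
LOAD_FAST i → push 1. Stack: [4, 1]
BINARY_OP - → 4 - 1 = 3. Stack: [3]
STORE_FAST u → u=3. Stack: []
LOAD_FAST i → push 1. Stack: [1]
LOAD_CONST → push 1. Stack: [1, 1]
BINARY_OP + → 1 + 1 = 2. Stack: [2]
STORE_FAST i → i=2. Stack: []
LOAD_FAST i → push 2. Stack: [2]
LOAD_CONST → push 2. Stack: [2, 2]
COMPARE_OP bool(<) → 2 vs 2 = False. Stack: [False]
POP_JUMP_IF_FALSE → pop False; jump. Stack: []
LOAD_FAST u → push 3. Stack: [3]
RETURN_VALUE → return 3.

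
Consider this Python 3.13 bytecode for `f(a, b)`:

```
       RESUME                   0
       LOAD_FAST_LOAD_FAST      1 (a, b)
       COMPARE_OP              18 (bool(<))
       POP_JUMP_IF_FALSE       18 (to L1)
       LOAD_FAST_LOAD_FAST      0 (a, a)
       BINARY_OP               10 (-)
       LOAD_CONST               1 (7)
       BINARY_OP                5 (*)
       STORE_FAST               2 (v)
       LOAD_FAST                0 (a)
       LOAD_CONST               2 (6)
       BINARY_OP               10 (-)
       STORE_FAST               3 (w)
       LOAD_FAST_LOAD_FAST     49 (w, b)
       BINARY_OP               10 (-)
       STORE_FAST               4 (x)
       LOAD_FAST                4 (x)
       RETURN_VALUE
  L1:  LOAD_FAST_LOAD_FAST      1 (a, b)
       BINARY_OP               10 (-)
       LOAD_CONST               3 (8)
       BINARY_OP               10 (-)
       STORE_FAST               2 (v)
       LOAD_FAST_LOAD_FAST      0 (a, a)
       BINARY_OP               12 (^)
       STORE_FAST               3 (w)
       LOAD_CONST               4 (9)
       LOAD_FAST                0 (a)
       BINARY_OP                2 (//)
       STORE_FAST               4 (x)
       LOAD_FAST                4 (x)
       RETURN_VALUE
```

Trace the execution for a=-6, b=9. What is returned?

LOAD_FAST_LOAD_FAST a,b → push -6,9. Stack: [-6, 9]
COMPARE_OP bool(<) → -6 vs 9 = True. Stack: [True]
POP_JUMP_IF_FALSE → pop True; no jump. Stack: []
LOAD_FAST_LOAD_FAST a,a → push -6,-6. Stack: [-6, -6]
BINARY_OP - → -6 - -6 = 0. Stack: [0]
LOAD_CONST → push 7. Stack: [0, 7]
BINARY_OP * → 0 * 7 = 0. Stack: [0]
STORE_FAST v → v=0. Stack: []
LOAD_FAST a → push -6. Stack: [-6]
LOAD_CONST → push 6. Stack: [-6, 6]
BINARY_OP - → -6 - 6 = -12. Stack: [-12]
STORE_FAST w → w=-12. Stack: []
LOAD_FAST_LOAD_FAST w,b → push -12,9. Stack: [-12, 9]
BINARY_OP - → -12 - 9 = -21. Stack: [-21]
STORE_FAST x → x=-21. Stack: []
LOAD_FAST x → push -21. Stack: [-21]
RETURN_VALUE → return -21.

-21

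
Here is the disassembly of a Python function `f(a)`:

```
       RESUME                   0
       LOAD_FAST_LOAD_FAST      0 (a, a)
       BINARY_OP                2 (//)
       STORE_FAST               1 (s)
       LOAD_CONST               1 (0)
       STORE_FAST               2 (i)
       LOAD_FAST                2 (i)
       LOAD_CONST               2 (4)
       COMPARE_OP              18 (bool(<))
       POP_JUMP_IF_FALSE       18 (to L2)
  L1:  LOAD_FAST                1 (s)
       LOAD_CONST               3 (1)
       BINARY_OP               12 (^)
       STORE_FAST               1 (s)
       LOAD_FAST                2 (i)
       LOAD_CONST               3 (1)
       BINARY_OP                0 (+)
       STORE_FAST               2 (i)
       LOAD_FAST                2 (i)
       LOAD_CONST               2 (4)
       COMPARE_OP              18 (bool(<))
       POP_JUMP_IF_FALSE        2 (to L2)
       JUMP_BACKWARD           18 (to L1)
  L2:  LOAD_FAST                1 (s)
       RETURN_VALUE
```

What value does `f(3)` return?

LOAD_FAST_LOAD_FAST a,a → push 3,3. Stack: [3, 3]
BINARY_OP // → 3 // 3 = 1. Stack: [1]
STORE_FAST s → s=1. Stack: []
LOAD_CONST → push 0. Stack: [0]
STORE_FAST i → i=0. Stack: []
LOAD_FAST i → push 0. Stack: [0]
LOAD_CONST → push 4. Stack: [0, 4]
COMPARE_OP bool(<) → 0 vs 4 = True. Stack: [True]
POP_JUMP_IF_FALSE → pop True; no jump. Stack: []
LOAD_FAST s → push 1. Stack: [1]
LOAD_CONST → push 1. Stack: [1, 1]
BINARY_OP ^ → 1 ^ 1 = 0. Stack: [0]
STORE_FAST s → s=0. Stack: []
LOAD_FAST i → push 0. Stack: [0]
LOAD_CONST → push 1. Stack: [0, 1]
BINARY_OP + → 0 + 1 = 1. Stack: [1]
STORE_FAST i → i=1. Stack: []
LOAD_FAST i → push 1. Stack: [1]
LOAD_CONST → push 4. Stack: [1, 4]
COMPARE_OP bool(<) → 1 vs 4 = True. Stack: [True]
POP_JUMP_IF_FALSE → pop True; no jump. Stack: []
LOAD_FAST s → push 0. Stack: [0]
LOAD_CONST → push 1. Stack: [0, 1]
BINARY_OP ^ → 0 ^ 1 = 1. Stack: [1]
STORE_FAST s → s=1. Stack: []
LOAD_FAST i → push 1. Stack: [1]
LOAD_CONST → push 1. Stack: [1, 1]
BINARY_OP + → 1 + 1 = 2. Stack: [2]
STORE_FAST i → i=2. Stack: []
LOAD_FAST i → push 2. Stack: [2]
LOAD_CONST → push 4. Stack: [2, 4]
COMPARE_OP bool(<) → 2 vs 4 = True. Stack: [True]
POP_JUMP_IF_FALSE → pop True; no jump. Stack: []
LOAD_FAST s → push 1. Stack: [1]
LOAD_CONST → push 1. Stack: [1, 1]
BINARY_OP ^ → 1 ^ 1 = 0. Stack: [0]
STORE_FAST s → s=0. Stack: []
LOAD_FAST i → push 2. Stack: [2]
LOAD_CONST → push 1. Stack: [2, 1]
BINARY_OP + → 2 + 1 = 3. Stack: [3]
STORE_FAST i → i=3. Stack: []
LOAD_FAST i → push 3. Stack: [3]
LOAD_CONST → push 4. Stack: [3, 4]
COMPARE_OP bool(<) → 3 vs 4 = True. Stack: [True]
POP_JUMP_IF_FALSE → pop True; no jump. Stack: []
LOAD_FAST s → push 0. Stack: [0]
LOAD_CONST → push 1. Stack: [0, 1]
BINARY_OP ^ → 0 ^ 1 = 1. Stack: [1]
STORE_FAST s → s=1. Stack: []
LOAD_FAST i → push 3. Stack: [3]
LOAD_CONST → push 1. Stack: [3, 1]
BINARY_OP + → 3 + 1 = 4. Stack: [4]
STORE_FAST i → i=4. Stack: []
LOAD_FAST i → push 4. Stack: [4]
LOAD_CONST → push 4. Stack: [4, 4]
COMPARE_OP bool(<) → 4 vs 4 = False. Stack: [False]
POP_JUMP_IF_FALSE → pop False; jump. Stack: []
LOAD_FAST s → push 1. Stack: [1]
RETURN_VALUE → return 1.

1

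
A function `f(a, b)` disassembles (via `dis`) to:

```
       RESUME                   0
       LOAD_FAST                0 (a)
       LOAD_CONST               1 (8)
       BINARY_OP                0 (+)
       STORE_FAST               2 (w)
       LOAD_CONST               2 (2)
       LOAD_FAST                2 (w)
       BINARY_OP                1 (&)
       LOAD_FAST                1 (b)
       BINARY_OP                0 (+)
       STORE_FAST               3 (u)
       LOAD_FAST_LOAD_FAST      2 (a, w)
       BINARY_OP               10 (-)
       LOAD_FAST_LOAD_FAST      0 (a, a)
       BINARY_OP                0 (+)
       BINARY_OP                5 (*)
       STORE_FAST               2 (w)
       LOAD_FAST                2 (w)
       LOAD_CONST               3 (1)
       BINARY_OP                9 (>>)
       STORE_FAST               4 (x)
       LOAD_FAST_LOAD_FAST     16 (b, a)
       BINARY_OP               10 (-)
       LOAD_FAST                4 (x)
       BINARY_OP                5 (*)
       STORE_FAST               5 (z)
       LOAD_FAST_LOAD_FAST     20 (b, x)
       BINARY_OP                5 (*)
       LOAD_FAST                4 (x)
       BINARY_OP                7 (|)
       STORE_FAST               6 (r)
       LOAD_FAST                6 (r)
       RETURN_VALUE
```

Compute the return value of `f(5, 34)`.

-8

LOAD_FAST a → push 5. Stack: [5]
LOAD_CONST → push 8. Stack: [5, 8]
BINARY_OP + → 5 + 8 = 13. Stack: [13]
STORE_FAST w → w=13. Stack: []
LOAD_CONST → push 2. Stack: [2]
LOAD_FAST w → push 13. Stack: [2, 13]
BINARY_OP & → 2 & 13 = 0. Stack: [0]
LOAD_FAST b → push 34. Stack: [0, 34]
BINARY_OP + → 0 + 34 = 34. Stack: [34]
STORE_FAST u → u=34. Stack: []
LOAD_FAST_LOAD_FAST a,w → push 5,13. Stack: [5, 13]
BINARY_OP - → 5 - 13 = -8. Stack: [-8]
LOAD_FAST_LOAD_FAST a,a → push 5,5. Stack: [-8, 5, 5]
BINARY_OP + → 5 + 5 = 10. Stack: [-8, 10]
BINARY_OP * → -8 * 10 = -80. Stack: [-80]
STORE_FAST w → w=-80. Stack: []
LOAD_FAST w → push -80. Stack: [-80]
LOAD_CONST → push 1. Stack: [-80, 1]
BINARY_OP >> → -80 >> 1 = -40. Stack: [-40]
STORE_FAST x → x=-40. Stack: []
LOAD_FAST_LOAD_FAST b,a → push 34,5. Stack: [34, 5]
BINARY_OP - → 34 - 5 = 29. Stack: [29]
LOAD_FAST x → push -40. Stack: [29, -40]
BINARY_OP * → 29 * -40 = -1160. Stack: [-1160]
STORE_FAST z → z=-1160. Stack: []
LOAD_FAST_LOAD_FAST b,x → push 34,-40. Stack: [34, -40]
BINARY_OP * → 34 * -40 = -1360. Stack: [-1360]
LOAD_FAST x → push -40. Stack: [-1360, -40]
BINARY_OP | → -1360 | -40 = -8. Stack: [-8]
STORE_FAST r → r=-8. Stack: []
LOAD_FAST r → push -8. Stack: [-8]
RETURN_VALUE → return -8.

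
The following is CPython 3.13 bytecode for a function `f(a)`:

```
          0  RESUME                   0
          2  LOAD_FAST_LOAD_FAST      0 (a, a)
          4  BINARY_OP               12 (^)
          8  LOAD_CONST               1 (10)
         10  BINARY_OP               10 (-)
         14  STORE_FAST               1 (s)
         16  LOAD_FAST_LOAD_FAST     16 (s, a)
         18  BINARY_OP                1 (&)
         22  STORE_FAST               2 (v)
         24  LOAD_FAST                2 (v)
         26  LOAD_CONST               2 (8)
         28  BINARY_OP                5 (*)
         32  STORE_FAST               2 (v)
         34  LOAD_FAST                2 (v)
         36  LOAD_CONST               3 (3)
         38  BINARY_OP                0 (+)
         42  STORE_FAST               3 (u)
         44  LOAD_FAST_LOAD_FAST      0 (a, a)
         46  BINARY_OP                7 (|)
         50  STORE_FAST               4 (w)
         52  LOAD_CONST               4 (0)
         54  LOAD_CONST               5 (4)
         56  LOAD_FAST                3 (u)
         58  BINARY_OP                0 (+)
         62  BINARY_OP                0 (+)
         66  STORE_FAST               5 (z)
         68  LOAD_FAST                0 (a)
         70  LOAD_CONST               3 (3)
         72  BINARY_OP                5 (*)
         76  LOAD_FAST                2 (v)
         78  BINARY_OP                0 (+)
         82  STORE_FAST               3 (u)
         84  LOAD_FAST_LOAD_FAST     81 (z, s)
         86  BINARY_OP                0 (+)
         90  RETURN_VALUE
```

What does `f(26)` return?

LOAD_FAST_LOAD_FAST a,a → push 26,26. Stack: [26, 26]
BINARY_OP ^ → 26 ^ 26 = 0. Stack: [0]
LOAD_CONST → push 10. Stack: [0, 10]
BINARY_OP - → 0 - 10 = -10. Stack: [-10]
STORE_FAST s → s=-10. Stack: []
LOAD_FAST_LOAD_FAST s,a → push -10,26. Stack: [-10, 26]
BINARY_OP & → -10 & 26 = 18. Stack: [18]
STORE_FAST v → v=18. Stack: []
LOAD_FAST v → push 18. Stack: [18]
LOAD_CONST → push 8. Stack: [18, 8]
BINARY_OP * → 18 * 8 = 144. Stack: [144]
STORE_FAST v → v=144. Stack: []
LOAD_FAST v → push 144. Stack: [144]
LOAD_CONST → push 3. Stack: [144, 3]
BINARY_OP + → 144 + 3 = 147. Stack: [147]
STORE_FAST u → u=147. Stack: []
LOAD_FAST_LOAD_FAST a,a → push 26,26. Stack: [26, 26]
BINARY_OP | → 26 | 26 = 26. Stack: [26]
STORE_FAST w → w=26. Stack: []
LOAD_CONST → push 0. Stack: [0]
LOAD_CONST → push 4. Stack: [0, 4]
LOAD_FAST u → push 147. Stack: [0, 4, 147]
BINARY_OP + → 4 + 147 = 151. Stack: [0, 151]
BINARY_OP + → 0 + 151 = 151. Stack: [151]
STORE_FAST z → z=151. Stack: []
LOAD_FAST a → push 26. Stack: [26]
LOAD_CONST → push 3. Stack: [26, 3]
BINARY_OP * → 26 * 3 = 78. Stack: [78]
LOAD_FAST v → push 144. Stack: [78, 144]
BINARY_OP + → 78 + 144 = 222. Stack: [222]
STORE_FAST u → u=222. Stack: []
LOAD_FAST_LOAD_FAST z,s → push 151,-10. Stack: [151, -10]
BINARY_OP + → 151 + -10 = 141. Stack: [141]
RETURN_VALUE → return 141.

141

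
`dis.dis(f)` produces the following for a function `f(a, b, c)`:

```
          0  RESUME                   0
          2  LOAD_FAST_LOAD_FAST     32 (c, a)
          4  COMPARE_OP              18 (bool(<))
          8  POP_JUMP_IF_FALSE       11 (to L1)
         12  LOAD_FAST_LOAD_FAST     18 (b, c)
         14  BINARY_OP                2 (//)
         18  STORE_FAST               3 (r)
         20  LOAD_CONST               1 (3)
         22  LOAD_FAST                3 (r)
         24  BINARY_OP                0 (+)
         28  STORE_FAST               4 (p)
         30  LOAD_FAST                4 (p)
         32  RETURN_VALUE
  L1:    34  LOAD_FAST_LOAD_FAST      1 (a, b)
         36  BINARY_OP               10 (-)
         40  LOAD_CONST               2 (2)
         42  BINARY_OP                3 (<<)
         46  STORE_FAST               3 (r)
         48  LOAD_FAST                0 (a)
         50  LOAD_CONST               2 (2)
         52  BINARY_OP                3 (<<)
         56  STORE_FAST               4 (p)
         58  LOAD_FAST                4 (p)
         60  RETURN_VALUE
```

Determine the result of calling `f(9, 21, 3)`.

LOAD_FAST_LOAD_FAST c,a → push 3,9. Stack: [3, 9]
COMPARE_OP bool(<) → 3 vs 9 = True. Stack: [True]
POP_JUMP_IF_FALSE → pop True; no jump. Stack: []
LOAD_FAST_LOAD_FAST b,c → push 21,3. Stack: [21, 3]
BINARY_OP // → 21 // 3 = 7. Stack: [7]
STORE_FAST r → r=7. Stack: []
LOAD_CONST → push 3. Stack: [3]
LOAD_FAST r → push 7. Stack: [3, 7]
BINARY_OP + → 3 + 7 = 10. Stack: [10]
STORE_FAST p → p=10. Stack: []
LOAD_FAST p → push 10. Stack: [10]
RETURN_VALUE → return 10.

10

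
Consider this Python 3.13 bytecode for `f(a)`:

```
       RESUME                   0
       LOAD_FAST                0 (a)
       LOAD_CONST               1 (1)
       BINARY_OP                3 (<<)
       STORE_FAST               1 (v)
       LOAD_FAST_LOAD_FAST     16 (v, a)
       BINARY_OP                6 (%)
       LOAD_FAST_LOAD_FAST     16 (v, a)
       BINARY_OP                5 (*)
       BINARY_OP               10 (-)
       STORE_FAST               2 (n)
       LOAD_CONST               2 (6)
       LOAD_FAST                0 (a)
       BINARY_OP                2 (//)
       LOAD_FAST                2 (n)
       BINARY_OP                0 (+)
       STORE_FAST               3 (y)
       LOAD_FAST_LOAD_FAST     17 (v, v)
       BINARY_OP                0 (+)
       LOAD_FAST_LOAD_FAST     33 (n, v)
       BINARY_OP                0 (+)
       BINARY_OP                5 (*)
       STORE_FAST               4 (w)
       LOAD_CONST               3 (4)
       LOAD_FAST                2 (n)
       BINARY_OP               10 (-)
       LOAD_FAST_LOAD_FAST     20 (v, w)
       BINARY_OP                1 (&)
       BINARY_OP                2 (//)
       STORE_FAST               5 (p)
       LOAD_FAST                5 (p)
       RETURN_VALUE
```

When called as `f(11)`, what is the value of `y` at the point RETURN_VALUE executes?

-242

LOAD_FAST a → push 11. Stack: [11]
LOAD_CONST → push 1. Stack: [11, 1]
BINARY_OP << → 11 << 1 = 22. Stack: [22]
STORE_FAST v → v=22. Stack: []
LOAD_FAST_LOAD_FAST v,a → push 22,11. Stack: [22, 11]
BINARY_OP % → 22 % 11 = 0. Stack: [0]
LOAD_FAST_LOAD_FAST v,a → push 22,11. Stack: [0, 22, 11]
BINARY_OP * → 22 * 11 = 242. Stack: [0, 242]
BINARY_OP - → 0 - 242 = -242. Stack: [-242]
STORE_FAST n → n=-242. Stack: []
LOAD_CONST → push 6. Stack: [6]
LOAD_FAST a → push 11. Stack: [6, 11]
BINARY_OP // → 6 // 11 = 0. Stack: [0]
LOAD_FAST n → push -242. Stack: [0, -242]
BINARY_OP + → 0 + -242 = -242. Stack: [-242]
STORE_FAST y → y=-242. Stack: []
LOAD_FAST_LOAD_FAST v,v → push 22,22. Stack: [22, 22]
BINARY_OP + → 22 + 22 = 44. Stack: [44]
LOAD_FAST_LOAD_FAST n,v → push -242,22. Stack: [44, -242, 22]
BINARY_OP + → -242 + 22 = -220. Stack: [44, -220]
BINARY_OP * → 44 * -220 = -9680. Stack: [-9680]
STORE_FAST w → w=-9680. Stack: []
LOAD_CONST → push 4. Stack: [4]
LOAD_FAST n → push -242. Stack: [4, -242]
BINARY_OP - → 4 - -242 = 246. Stack: [246]
LOAD_FAST_LOAD_FAST v,w → push 22,-9680. Stack: [246, 22, -9680]
BINARY_OP & → 22 & -9680 = 16. Stack: [246, 16]
BINARY_OP // → 246 // 16 = 15. Stack: [15]
STORE_FAST p → p=15. Stack: []
LOAD_FAST p → push 15. Stack: [15]
RETURN_VALUE → return 15.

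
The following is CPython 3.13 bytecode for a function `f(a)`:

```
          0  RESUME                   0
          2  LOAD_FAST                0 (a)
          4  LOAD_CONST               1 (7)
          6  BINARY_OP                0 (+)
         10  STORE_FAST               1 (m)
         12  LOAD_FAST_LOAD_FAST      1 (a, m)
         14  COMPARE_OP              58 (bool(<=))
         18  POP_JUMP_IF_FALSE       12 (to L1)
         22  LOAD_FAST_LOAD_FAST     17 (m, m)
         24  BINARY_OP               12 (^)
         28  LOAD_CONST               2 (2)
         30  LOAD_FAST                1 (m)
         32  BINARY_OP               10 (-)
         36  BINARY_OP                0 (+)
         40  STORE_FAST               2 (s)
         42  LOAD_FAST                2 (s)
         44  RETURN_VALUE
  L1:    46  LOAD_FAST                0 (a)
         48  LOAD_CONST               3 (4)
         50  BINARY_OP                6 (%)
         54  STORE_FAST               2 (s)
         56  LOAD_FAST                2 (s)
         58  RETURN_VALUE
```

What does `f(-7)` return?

2

LOAD_FAST a → push -7. Stack: [-7]
LOAD_CONST → push 7. Stack: [-7, 7]
BINARY_OP + → -7 + 7 = 0. Stack: [0]
STORE_FAST m → m=0. Stack: []
LOAD_FAST_LOAD_FAST a,m → push -7,0. Stack: [-7, 0]
COMPARE_OP bool(<=) → -7 vs 0 = True. Stack: [True]
POP_JUMP_IF_FALSE → pop True; no jump. Stack: []
LOAD_FAST_LOAD_FAST m,m → push 0,0. Stack: [0, 0]
BINARY_OP ^ → 0 ^ 0 = 0. Stack: [0]
LOAD_CONST → push 2. Stack: [0, 2]
LOAD_FAST m → push 0. Stack: [0, 2, 0]
BINARY_OP - → 2 - 0 = 2. Stack: [0, 2]
BINARY_OP + → 0 + 2 = 2. Stack: [2]
STORE_FAST s → s=2. Stack: []
LOAD_FAST s → push 2. Stack: [2]
RETURN_VALUE → return 2.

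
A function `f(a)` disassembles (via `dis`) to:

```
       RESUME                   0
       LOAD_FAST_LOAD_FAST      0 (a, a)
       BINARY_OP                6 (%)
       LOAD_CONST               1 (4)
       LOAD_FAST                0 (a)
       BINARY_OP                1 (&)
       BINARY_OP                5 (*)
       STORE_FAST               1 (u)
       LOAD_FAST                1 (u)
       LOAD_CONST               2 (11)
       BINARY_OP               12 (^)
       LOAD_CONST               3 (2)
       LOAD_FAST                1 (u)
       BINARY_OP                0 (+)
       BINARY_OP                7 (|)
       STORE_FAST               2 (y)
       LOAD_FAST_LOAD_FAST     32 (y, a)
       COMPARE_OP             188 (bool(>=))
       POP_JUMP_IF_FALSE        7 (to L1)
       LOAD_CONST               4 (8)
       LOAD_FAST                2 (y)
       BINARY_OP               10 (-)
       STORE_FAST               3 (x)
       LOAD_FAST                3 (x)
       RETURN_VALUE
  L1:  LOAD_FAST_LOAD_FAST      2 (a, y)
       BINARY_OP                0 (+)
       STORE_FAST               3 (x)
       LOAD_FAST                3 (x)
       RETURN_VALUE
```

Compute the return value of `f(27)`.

38

LOAD_FAST_LOAD_FAST a,a → push 27,27. Stack: [27, 27]
BINARY_OP % → 27 % 27 = 0. Stack: [0]
LOAD_CONST → push 4. Stack: [0, 4]
LOAD_FAST a → push 27. Stack: [0, 4, 27]
BINARY_OP & → 4 & 27 = 0. Stack: [0, 0]
BINARY_OP * → 0 * 0 = 0. Stack: [0]
STORE_FAST u → u=0. Stack: []
LOAD_FAST u → push 0. Stack: [0]
LOAD_CONST → push 11. Stack: [0, 11]
BINARY_OP ^ → 0 ^ 11 = 11. Stack: [11]
LOAD_CONST → push 2. Stack: [11, 2]
LOAD_FAST u → push 0. Stack: [11, 2, 0]
BINARY_OP + → 2 + 0 = 2. Stack: [11, 2]
BINARY_OP | → 11 | 2 = 11. Stack: [11]
STORE_FAST y → y=11. Stack: []
LOAD_FAST_LOAD_FAST y,a → push 11,27. Stack: [11, 27]
COMPARE_OP bool(>=) → 11 vs 27 = False. Stack: [False]
POP_JUMP_IF_FALSE → pop False; jump. Stack: []
LOAD_FAST_LOAD_FAST a,y → push 27,11. Stack: [27, 11]
BINARY_OP + → 27 + 11 = 38. Stack: [38]
STORE_FAST x → x=38. Stack: []
LOAD_FAST x → push 38. Stack: [38]
RETURN_VALUE → return 38.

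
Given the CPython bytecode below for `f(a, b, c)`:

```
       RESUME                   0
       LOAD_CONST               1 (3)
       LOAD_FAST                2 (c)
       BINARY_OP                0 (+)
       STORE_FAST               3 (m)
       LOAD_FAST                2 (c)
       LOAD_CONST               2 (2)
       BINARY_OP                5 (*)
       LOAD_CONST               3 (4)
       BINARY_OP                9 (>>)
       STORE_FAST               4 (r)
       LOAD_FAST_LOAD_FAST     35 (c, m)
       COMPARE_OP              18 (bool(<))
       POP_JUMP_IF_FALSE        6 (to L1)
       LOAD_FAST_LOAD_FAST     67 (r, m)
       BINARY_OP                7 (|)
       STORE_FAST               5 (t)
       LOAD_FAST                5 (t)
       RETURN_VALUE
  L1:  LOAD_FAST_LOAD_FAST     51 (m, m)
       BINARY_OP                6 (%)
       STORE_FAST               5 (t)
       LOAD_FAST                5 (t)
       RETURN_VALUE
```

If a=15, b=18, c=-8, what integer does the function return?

-1

LOAD_CONST → push 3. Stack: [3]
LOAD_FAST c → push -8. Stack: [3, -8]
BINARY_OP + → 3 + -8 = -5. Stack: [-5]
STORE_FAST m → m=-5. Stack: []
LOAD_FAST c → push -8. Stack: [-8]
LOAD_CONST → push 2. Stack: [-8, 2]
BINARY_OP * → -8 * 2 = -16. Stack: [-16]
LOAD_CONST → push 4. Stack: [-16, 4]
BINARY_OP >> → -16 >> 4 = -1. Stack: [-1]
STORE_FAST r → r=-1. Stack: []
LOAD_FAST_LOAD_FAST c,m → push -8,-5. Stack: [-8, -5]
COMPARE_OP bool(<) → -8 vs -5 = True. Stack: [True]
POP_JUMP_IF_FALSE → pop True; no jump. Stack: []
LOAD_FAST_LOAD_FAST r,m → push -1,-5. Stack: [-1, -5]
BINARY_OP | → -1 | -5 = -1. Stack: [-1]
STORE_FAST t → t=-1. Stack: []
LOAD_FAST t → push -1. Stack: [-1]
RETURN_VALUE → return -1.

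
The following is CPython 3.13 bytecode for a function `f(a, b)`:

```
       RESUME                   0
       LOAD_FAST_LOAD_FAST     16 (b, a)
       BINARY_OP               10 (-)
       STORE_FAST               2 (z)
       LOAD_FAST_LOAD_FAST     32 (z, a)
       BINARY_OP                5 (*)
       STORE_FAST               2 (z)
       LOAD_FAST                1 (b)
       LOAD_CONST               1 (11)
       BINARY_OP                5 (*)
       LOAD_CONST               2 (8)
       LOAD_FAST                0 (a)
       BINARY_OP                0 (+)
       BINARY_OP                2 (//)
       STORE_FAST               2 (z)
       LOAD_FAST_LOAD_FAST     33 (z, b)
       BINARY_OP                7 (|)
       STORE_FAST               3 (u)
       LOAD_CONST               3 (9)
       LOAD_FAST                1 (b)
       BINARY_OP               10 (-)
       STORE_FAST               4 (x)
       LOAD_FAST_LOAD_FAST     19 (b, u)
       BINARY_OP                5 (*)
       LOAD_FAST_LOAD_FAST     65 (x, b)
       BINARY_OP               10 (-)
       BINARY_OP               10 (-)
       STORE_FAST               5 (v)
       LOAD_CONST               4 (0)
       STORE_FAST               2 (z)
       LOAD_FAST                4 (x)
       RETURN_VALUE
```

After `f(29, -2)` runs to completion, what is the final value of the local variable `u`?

-1

LOAD_FAST_LOAD_FAST b,a → push -2,29. Stack: [-2, 29]
BINARY_OP - → -2 - 29 = -31. Stack: [-31]
STORE_FAST z → z=-31. Stack: []
LOAD_FAST_LOAD_FAST z,a → push -31,29. Stack: [-31, 29]
BINARY_OP * → -31 * 29 = -899. Stack: [-899]
STORE_FAST z → z=-899. Stack: []
LOAD_FAST b → push -2. Stack: [-2]
LOAD_CONST → push 11. Stack: [-2, 11]
BINARY_OP * → -2 * 11 = -22. Stack: [-22]
LOAD_CONST → push 8. Stack: [-22, 8]
LOAD_FAST a → push 29. Stack: [-22, 8, 29]
BINARY_OP + → 8 + 29 = 37. Stack: [-22, 37]
BINARY_OP // → -22 // 37 = -1. Stack: [-1]
STORE_FAST z → z=-1. Stack: []
LOAD_FAST_LOAD_FAST z,b → push -1,-2. Stack: [-1, -2]
BINARY_OP | → -1 | -2 = -1. Stack: [-1]
STORE_FAST u → u=-1. Stack: []
LOAD_CONST → push 9. Stack: [9]
LOAD_FAST b → push -2. Stack: [9, -2]
BINARY_OP - → 9 - -2 = 11. Stack: [11]
STORE_FAST x → x=11. Stack: []
LOAD_FAST_LOAD_FAST b,u → push -2,-1. Stack: [-2, -1]
BINARY_OP * → -2 * -1 = 2. Stack: [2]
LOAD_FAST_LOAD_FAST x,b → push 11,-2. Stack: [2, 11, -2]
BINARY_OP - → 11 - -2 = 13. Stack: [2, 13]
BINARY_OP - → 2 - 13 = -11. Stack: [-11]
STORE_FAST v → v=-11. Stack: []
LOAD_CONST → push 0. Stack: [0]
STORE_FAST z → z=0. Stack: []
LOAD_FAST x → push 11. Stack: [11]
RETURN_VALUE → return 11.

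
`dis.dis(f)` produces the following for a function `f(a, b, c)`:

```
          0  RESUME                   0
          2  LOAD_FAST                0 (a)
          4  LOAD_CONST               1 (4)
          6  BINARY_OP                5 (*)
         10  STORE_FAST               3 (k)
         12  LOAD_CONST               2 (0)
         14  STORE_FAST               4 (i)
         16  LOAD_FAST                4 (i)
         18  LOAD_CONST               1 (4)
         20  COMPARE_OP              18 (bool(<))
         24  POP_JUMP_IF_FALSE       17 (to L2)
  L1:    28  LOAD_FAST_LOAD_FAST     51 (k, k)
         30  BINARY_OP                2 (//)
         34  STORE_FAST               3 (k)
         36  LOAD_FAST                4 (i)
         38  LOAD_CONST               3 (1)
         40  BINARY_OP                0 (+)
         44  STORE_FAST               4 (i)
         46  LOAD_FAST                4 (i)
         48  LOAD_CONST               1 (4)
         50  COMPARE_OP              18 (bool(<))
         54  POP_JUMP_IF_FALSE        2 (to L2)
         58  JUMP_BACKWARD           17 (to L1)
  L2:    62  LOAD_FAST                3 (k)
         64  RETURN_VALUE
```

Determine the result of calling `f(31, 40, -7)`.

1

LOAD_FAST a → push 31. Stack: [31]
LOAD_CONST → push 4. Stack: [31, 4]
BINARY_OP * → 31 * 4 = 124. Stack: [124]
STORE_FAST k → k=124. Stack: []
LOAD_CONST → push 0. Stack: [0]
STORE_FAST i → i=0. Stack: []
LOAD_FAST i → push 0. Stack: [0]
LOAD_CONST → push 4. Stack: [0, 4]
COMPARE_OP bool(<) → 0 vs 4 = True. Stack: [True]
POP_JUMP_IF_FALSE → pop True; no jump. Stack: []
LOAD_FAST_LOAD_FAST k,k → push 124,124. Stack: [124, 124]
BINARY_OP // → 124 // 124 = 1. Stack: [1]
STORE_FAST k → k=1. Stack: []
LOAD_FAST i → push 0. Stack: [0]
LOAD_CONST → push 1. Stack: [0, 1]
BINARY_OP + → 0 + 1 = 1. Stack: [1]
STORE_FAST i → i=1. Stack: []
LOAD_FAST i → push 1. Stack: [1]
LOAD_CONST → push 4. Stack: [1, 4]
COMPARE_OP bool(<) → 1 vs 4 = True. Stack: [True]
POP_JUMP_IF_FALSE → pop True; no jump. Stack: []
LOAD_FAST_LOAD_FAST k,k → push 1,1. Stack: [1, 1]
BINARY_OP // → 1 // 1 = 1. Stack: [1]
STORE_FAST k → k=1. Stack: []
LOAD_FAST i → push 1. Stack: [1]
LOAD_CONST → push 1. Stack: [1, 1]
BINARY_OP + → 1 + 1 = 2. Stack: [2]
STORE_FAST i → i=2. Stack: []
LOAD_FAST i → push 2. Stack: [2]
LOAD_CONST → push 4. Stack: [2, 4]
COMPARE_OP bool(<) → 2 vs 4 = True. Stack: [True]
POP_JUMP_IF_FALSE → pop True; no jump. Stack: []
LOAD_FAST_LOAD_FAST k,k → push 1,1. Stack: [1, 1]
BINARY_OP // → 1 // 1 = 1. Stack: [1]
STORE_FAST k → k=1. Stack: []
LOAD_FAST i → push 2. Stack: [2]
LOAD_CONST → push 1. Stack: [2, 1]
BINARY_OP + → 2 + 1 = 3. Stack: [3]
STORE_FAST i → i=3. Stack: []
LOAD_FAST i → push 3. Stack: [3]
LOAD_CONST → push 4. Stack: [3, 4]
COMPARE_OP bool(<) → 3 vs 4 = True. Stack: [True]
POP_JUMP_IF_FALSE → pop True; no jump. Stack: []
LOAD_FAST_LOAD_FAST k,k → push 1,1. Stack: [1, 1]
BINARY_OP // → 1 // 1 = 1. Stack: [1]
STORE_FAST k → k=1. Stack: []
LOAD_FAST i → push 3. Stack: [3]
LOAD_CONST → push 1. Stack: [3, 1]
BINARY_OP + → 3 + 1 = 4. Stack: [4]
STORE_FAST i → i=4. Stack: []
LOAD_FAST i → push 4. Stack: [4]
LOAD_CONST → push 4. Stack: [4, 4]
COMPARE_OP bool(<) → 4 vs 4 = False. Stack: [False]
POP_JUMP_IF_FALSE → pop False; jump. Stack: []
LOAD_FAST k → push 1. Stack: [1]
RETURN_VALUE → return 1.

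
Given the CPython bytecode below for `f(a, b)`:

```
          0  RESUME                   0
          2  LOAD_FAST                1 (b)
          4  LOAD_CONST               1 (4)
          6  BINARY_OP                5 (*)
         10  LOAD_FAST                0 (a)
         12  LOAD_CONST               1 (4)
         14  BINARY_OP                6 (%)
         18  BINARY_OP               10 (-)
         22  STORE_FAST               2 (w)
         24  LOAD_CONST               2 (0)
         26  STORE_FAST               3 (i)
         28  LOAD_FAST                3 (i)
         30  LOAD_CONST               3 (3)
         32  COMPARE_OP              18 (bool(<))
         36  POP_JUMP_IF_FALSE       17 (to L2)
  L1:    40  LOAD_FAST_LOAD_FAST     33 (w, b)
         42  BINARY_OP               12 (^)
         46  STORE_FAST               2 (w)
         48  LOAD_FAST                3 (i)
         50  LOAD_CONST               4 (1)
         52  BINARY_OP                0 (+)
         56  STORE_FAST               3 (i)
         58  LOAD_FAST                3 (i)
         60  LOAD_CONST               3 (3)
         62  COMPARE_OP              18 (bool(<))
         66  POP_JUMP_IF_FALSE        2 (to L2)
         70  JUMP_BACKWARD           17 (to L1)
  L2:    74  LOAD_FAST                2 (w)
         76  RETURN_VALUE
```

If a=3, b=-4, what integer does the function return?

LOAD_FAST b → push -4. Stack: [-4]
LOAD_CONST → push 4. Stack: [-4, 4]
BINARY_OP * → -4 * 4 = -16. Stack: [-16]
LOAD_FAST a → push 3. Stack: [-16, 3]
LOAD_CONST → push 4. Stack: [-16, 3, 4]
BINARY_OP % → 3 % 4 = 3. Stack: [-16, 3]
BINARY_OP - → -16 - 3 = -19. Stack: [-19]
STORE_FAST w → w=-19. Stack: []
LOAD_CONST → push 0. Stack: [0]
STORE_FAST i → i=0. Stack: []
LOAD_FAST i → push 0. Stack: [0]
LOAD_CONST → push 3. Stack: [0, 3]
COMPARE_OP bool(<) → 0 vs 3 = True. Stack: [True]
POP_JUMP_IF_FALSE → pop True; no jump. Stack: []
LOAD_FAST_LOAD_FAST w,b → push -19,-4. Stack: [-19, -4]
BINARY_OP ^ → -19 ^ -4 = 17. Stack: [17]
STORE_FAST w → w=17. Stack: []
LOAD_FAST i → push 0. Stack: [0]
LOAD_CONST → push 1. Stack: [0, 1]
BINARY_OP + → 0 + 1 = 1. Stack: [1]
STORE_FAST i → i=1. Stack: []
LOAD_FAST i → push 1. Stack: [1]
LOAD_CONST → push 3. Stack: [1, 3]
COMPARE_OP bool(<) → 1 vs 3 = True. Stack: [True]
POP_JUMP_IF_FALSE → pop True; no jump. Stack: []
LOAD_FAST_LOAD_FAST w,b → push 17,-4. Stack: [17, -4]
BINARY_OP ^ → 17 ^ -4 = -19. Stack: [-19]
STORE_FAST w → w=-19. Stack: []
LOAD_FAST i → push 1. Stack: [1]
LOAD_CONST → push 1. Stack: [1, 1]
BINARY_OP + → 1 + 1 = 2. Stack: [2]
STORE_FAST i → i=2. Stack: []
LOAD_FAST i → push 2. Stack: [2]
LOAD_CONST → push 3. Stack: [2, 3]
COMPARE_OP bool(<) → 2 vs 3 = True. Stack: [True]
POP_JUMP_IF_FALSE → pop True; no jump. Stack: []
LOAD_FAST_LOAD_FAST w,b → push -19,-4. Stack: [-19, -4]
BINARY_OP ^ → -19 ^ -4 = 17. Stack: [17]
STORE_FAST w → w=17. Stack: []
LOAD_FAST i → push 2. Stack: [2]
LOAD_CONST → push 1. Stack: [2, 1]
BINARY_OP + → 2 + 1 = 3. Stack: [3]
STORE_FAST i → i=3. Stack: []
LOAD_FAST i → push 3. Stack: [3]
LOAD_CONST → push 3. Stack: [3, 3]
COMPARE_OP bool(<) → 3 vs 3 = False. Stack: [False]
POP_JUMP_IF_FALSE → pop False; jump. Stack: []
LOAD_FAST w → push 17. Stack: [17]
RETURN_VALUE → return 17.

17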